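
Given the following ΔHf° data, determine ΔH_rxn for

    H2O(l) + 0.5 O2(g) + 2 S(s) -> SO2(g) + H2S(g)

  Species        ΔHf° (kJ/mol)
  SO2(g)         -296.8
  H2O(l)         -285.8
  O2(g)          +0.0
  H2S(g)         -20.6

ΔH°rxn = Σ nΔHf°(products) − Σ nΔHf°(reactants).
Products: 1·(-296.8) + 1·(-20.6) = -317.4
Reactants: 1·(-285.8) + 1/2·(+0.0) + 2·(+0.0) = -285.8
ΔH_rxn = (-317.4) − (-285.8) = -31.6 kJ/mol

ΔH_rxn = -31.6 kJ/mol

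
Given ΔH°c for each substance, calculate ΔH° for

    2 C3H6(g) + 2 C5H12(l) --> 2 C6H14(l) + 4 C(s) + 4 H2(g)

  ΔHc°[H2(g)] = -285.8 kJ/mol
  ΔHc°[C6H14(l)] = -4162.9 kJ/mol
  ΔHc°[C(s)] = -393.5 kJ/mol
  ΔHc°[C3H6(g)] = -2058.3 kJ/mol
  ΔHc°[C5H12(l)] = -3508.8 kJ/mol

ΔH° = -91.2 kJ/mol

Using ΔH = Σ nΔHc°(reactants) − Σ nΔHc°(products):
= [2·(-2058.3) + 2·(-3508.8)] − [2·(-4162.9) + 4·(-393.5) + 4·(-285.8)]
= -91.2 kJ/mol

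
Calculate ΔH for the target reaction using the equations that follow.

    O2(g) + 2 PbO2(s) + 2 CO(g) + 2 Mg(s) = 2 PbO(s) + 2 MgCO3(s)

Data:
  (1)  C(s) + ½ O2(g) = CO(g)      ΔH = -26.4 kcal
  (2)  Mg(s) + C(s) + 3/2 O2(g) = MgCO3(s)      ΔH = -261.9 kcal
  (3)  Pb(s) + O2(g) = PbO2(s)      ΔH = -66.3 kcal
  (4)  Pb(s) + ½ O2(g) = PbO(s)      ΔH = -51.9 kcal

(1) reversed and × 2 (CO(g) must end up as a reactant; ×2 to match 2 CO(g) in the target): (-2)·(-26.4) = +52.8 kcal
(2) × 2 (×2 to match 2 MgCO3(s) in the target): (2)·(-261.9) = -523.8 kcal
(3) reversed and × 2 (reverse to put PbO2(s) on the reactant side; scale by 2 for the 2 PbO2(s)): (-2)·(-66.3) = +132.6 kcal
(4) × 2 (×2 to match 2 PbO(s) in the target): (2)·(-51.9) = -103.8 kcal
ΔH = (+52.8) + (-523.8) + (+132.6) + (-103.8) = -442.2 kcal

ΔH = -442.2 kcal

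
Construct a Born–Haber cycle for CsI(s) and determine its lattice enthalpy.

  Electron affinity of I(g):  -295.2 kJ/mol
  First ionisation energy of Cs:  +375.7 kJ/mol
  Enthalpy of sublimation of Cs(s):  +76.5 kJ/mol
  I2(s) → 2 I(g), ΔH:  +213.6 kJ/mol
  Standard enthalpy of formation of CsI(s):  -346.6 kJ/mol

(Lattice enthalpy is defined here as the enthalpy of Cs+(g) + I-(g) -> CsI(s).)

ΔHf° = 1·ΔHsub + 1·(ΣIE) + 1/2·D(I2) + 1·EA + U
-346.6 = 1·(+76.5) + 1·(+375.7) + 1/2·(+213.6) + 1·(-295.2) + U
U = -346.6 − (+263.8) = -610.4 kJ/mol

U = -610.4 kJ/mol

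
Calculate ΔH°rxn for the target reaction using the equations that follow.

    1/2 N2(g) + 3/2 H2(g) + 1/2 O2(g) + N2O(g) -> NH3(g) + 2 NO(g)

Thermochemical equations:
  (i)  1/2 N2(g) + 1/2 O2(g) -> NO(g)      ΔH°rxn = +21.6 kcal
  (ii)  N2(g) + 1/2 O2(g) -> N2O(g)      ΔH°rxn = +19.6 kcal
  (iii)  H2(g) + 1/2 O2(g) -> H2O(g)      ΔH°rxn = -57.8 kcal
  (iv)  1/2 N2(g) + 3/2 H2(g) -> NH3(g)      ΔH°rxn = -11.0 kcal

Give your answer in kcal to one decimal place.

(i) × 2 (scale by 2 for the 2 NO(g)): (2)·(+21.6) = +43.2 kcal
(ii) reversed (N2O(g) must end up as a reactant): -19.6 kcal
(iii): not needed (H2O(g) appears nowhere else).
(iv) as written (NH3(g) already on the product side): -11.0 kcal
Summing the manipulated equations, ΔH°rxn = (2)·(+21.6) + (-1)·(+19.6) + (1)·(-11.0) = 12.6 kcal

ΔH°rxn = 12.6 kcal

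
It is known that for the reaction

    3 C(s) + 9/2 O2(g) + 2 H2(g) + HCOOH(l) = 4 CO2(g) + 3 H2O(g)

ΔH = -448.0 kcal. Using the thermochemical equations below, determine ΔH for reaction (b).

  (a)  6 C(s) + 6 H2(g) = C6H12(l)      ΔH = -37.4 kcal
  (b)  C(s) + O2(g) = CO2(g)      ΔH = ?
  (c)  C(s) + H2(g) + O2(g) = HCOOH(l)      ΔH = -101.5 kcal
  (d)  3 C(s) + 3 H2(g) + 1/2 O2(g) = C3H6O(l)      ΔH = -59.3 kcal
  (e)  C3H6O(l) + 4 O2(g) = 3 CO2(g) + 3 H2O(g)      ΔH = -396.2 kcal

ΔH = -94.0 kcal

(a): not needed.
(b) as written: contributes x
(c) reversed: +101.5 kcal
(d) as written: -59.3 kcal
(e) as written: -396.2 kcal
-448.0 = (+101.5) + (-59.3) + (-396.2) + x
x = (-448.0 − (-354.0)) / (1) = -94.0 kcal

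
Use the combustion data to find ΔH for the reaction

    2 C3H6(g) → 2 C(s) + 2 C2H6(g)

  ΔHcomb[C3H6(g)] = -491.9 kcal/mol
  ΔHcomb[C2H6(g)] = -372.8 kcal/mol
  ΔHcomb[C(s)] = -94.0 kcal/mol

ΔH = -50.2 kcal/mol

Using ΔH = Σ nΔHc°(reactants) − Σ nΔHc°(products):
= [2·(-491.9)] − [2·(-94.0) + 2·(-372.8)]
= -50.2 kcal/mol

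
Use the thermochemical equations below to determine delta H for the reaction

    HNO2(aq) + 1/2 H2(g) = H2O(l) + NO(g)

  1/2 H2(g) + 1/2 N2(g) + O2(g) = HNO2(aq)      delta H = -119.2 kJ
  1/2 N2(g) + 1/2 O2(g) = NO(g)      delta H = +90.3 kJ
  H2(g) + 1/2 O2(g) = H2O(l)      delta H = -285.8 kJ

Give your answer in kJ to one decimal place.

equation 1 reversed (HNO2(aq) must end up as a reactant): +119.2 kJ
equation 2 as written (NO(g) already on the product side): +90.3 kJ
equation 3 as written (H2O(l) already on the product side): -285.8 kJ
By Hess's law, delta H = (+119.2) + (+90.3) + (-285.8) = -76.3 kJ

delta H = -76.3 kJ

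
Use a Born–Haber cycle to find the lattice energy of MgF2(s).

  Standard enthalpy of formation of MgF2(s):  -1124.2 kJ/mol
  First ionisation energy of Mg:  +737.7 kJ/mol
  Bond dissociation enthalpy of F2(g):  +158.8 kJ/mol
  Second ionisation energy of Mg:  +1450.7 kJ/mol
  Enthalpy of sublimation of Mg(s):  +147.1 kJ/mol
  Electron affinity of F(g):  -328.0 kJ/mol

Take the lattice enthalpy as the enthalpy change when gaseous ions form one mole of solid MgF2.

U = -2962.5 kJ/mol

ΔHf° = 1·ΔHsub + 1·(ΣIE) + 1·D(F2) + 2·EA + U
-1124.2 = 1·(+147.1) + 1·(+2188.4) + 1·(+158.8) + 2·(-328.0) + U
U = -1124.2 − (+1838.3) = -2962.5 kJ/mol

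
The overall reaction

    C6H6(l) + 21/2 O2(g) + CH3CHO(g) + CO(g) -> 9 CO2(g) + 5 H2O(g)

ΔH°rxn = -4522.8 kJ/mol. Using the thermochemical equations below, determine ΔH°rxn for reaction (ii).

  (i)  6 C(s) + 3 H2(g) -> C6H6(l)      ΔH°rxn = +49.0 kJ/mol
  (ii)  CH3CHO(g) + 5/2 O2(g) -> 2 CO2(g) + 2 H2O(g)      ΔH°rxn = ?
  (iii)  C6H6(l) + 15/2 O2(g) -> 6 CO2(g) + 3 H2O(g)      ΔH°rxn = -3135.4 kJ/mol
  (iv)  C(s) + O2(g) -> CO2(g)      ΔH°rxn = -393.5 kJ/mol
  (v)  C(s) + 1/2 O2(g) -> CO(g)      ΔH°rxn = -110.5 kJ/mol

(i): not needed (H2(g) appears nowhere else).
(ii) as written (CH3CHO(g) already on the reactant side): contributes x
(iii) as written: -3135.4 kJ/mol
(iv) as written: -393.5 kJ/mol
(v) reversed (CO(g) must end up as a reactant): +110.5 kJ/mol
-4522.8 = (-3135.4) + (-393.5) + (+110.5) + x
x = (-4522.8 − (-3418.4)) / (1) = -1104.4 kJ/mol

ΔH°rxn = -1104.4 kJ/mol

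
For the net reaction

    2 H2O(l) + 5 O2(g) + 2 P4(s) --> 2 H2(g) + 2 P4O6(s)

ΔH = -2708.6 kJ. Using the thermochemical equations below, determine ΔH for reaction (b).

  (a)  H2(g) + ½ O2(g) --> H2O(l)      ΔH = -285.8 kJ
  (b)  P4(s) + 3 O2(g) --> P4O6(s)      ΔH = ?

ΔH = -1640.1 kJ

(a) reversed and × 2: (-2)·(-285.8) = +571.6 kJ
(b) × 2: contributes 2·x
-2708.6 = (+571.6) + 2·x
x = (-2708.6 − (+571.6)) / (2) = -1640.1 kJ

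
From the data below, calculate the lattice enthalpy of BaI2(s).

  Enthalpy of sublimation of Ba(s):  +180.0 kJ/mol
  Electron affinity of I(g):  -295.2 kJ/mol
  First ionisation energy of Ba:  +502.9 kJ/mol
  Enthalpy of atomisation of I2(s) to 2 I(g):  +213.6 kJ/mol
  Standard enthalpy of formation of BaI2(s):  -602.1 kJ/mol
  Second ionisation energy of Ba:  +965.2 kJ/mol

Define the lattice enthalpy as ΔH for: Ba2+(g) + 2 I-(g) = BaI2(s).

U = -1873.4 kJ/mol

ΔHf° = 1·ΔHsub + 1·(ΣIE) + 1·D(I2) + 2·EA + U
-602.1 = 1·(+180.0) + 1·(+1468.1) + 1·(+213.6) + 2·(-295.2) + U
U = -602.1 − (+1271.3) = -1873.4 kJ/mol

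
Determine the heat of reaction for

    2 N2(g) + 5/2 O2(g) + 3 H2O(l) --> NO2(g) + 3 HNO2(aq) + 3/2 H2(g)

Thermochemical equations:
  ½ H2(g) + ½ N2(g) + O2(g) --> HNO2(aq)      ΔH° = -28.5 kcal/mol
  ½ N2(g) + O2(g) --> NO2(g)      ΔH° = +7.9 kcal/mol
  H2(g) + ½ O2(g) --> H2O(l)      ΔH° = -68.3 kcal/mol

ΔH° = 127.3 kcal/mol

equation 1 × 3 (scale by 3 for the 3 HNO2(aq)): (3)·(-28.5) = -85.5 kcal/mol
equation 2 as written (NO2(g) already on the product side): +7.9 kcal/mol
equation 3 reversed and × 3 (reverse to put H2O(l) on the reactant side; scale by 3 for the 3 H2O(l)): (-3)·(-68.3) = +204.9 kcal/mol
ΔH° = (3)·(-28.5) + (1)·(+7.9) + (-3)·(-68.3) = 127.3 kcal/mol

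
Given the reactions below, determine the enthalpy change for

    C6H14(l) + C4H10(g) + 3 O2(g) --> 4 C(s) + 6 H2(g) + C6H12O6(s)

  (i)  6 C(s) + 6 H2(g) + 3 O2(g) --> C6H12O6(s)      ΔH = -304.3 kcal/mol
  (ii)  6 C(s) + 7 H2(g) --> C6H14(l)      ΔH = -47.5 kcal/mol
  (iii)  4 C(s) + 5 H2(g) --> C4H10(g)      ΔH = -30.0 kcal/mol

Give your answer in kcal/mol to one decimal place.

(i) as written: -304.3 kcal/mol
(ii) reversed: +47.5 kcal/mol
(iii) reversed: +30.0 kcal/mol
By Hess's law, ΔH = (1)·(-304.3) + (-1)·(-47.5) + (-1)·(-30.0) = -226.8 kcal/mol

ΔH = -226.8 kcal/mol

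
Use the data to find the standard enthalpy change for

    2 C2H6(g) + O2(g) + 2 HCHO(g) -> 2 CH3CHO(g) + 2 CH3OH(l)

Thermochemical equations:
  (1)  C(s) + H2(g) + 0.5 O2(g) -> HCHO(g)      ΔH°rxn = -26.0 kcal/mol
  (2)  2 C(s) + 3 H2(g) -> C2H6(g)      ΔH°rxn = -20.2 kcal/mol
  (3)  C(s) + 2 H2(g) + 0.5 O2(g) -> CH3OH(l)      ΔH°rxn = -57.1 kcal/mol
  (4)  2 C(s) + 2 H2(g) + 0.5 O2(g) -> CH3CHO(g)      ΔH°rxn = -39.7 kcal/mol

ΔH°rxn = -101.2 kcal/mol

(1) reversed and × 2 (HCHO(g) must end up as a reactant; scale by 2 for the 2 HCHO(g)): (-2)·(-26.0) = +52.0 kcal/mol
(2) reversed and × 2 (reverse to put C2H6(g) on the reactant side; ×2 to match 2 C2H6(g) in the target): (-2)·(-20.2) = +40.4 kcal/mol
(3) × 2 (×2 to match 2 CH3OH(l) in the target): (2)·(-57.1) = -114.2 kcal/mol
(4) × 2 (×2 to match 2 CH3CHO(g) in the target): (2)·(-39.7) = -79.4 kcal/mol
Summing the manipulated equations, ΔH°rxn = (-2)·(-26.0) + (-2)·(-20.2) + (2)·(-57.1) + (2)·(-39.7) = -101.2 kcal/mol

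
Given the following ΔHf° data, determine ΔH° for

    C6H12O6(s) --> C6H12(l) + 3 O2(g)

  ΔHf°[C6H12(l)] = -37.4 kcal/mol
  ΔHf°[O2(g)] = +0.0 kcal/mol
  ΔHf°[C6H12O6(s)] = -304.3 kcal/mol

ΔH° = 266.9 kcal/mol

ΔH°rxn = Σ nΔHf°(products) − Σ nΔHf°(reactants).
Products: 1·(-37.4) + 3·(+0.0) = -37.4
Reactants: 1·(-304.3) = -304.3
ΔH° = (-37.4) − (-304.3) = 266.9 kcal/mol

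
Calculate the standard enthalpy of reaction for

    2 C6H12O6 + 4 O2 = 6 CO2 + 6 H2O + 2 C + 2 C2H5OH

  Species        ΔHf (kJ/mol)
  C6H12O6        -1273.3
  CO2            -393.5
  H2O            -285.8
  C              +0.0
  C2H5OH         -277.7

ΔH°rxn = -2084.6 kJ/mol

Products: 6·(-393.5) + 6·(-285.8) + 2·(+0.0) + 2·(-277.7) = -4631.2
Reactants: 2·(-1273.3) + 4·(+0.0) = -2546.6
ΔH°rxn = (-4631.2) − (-2546.6) = -2084.6 kJ/mol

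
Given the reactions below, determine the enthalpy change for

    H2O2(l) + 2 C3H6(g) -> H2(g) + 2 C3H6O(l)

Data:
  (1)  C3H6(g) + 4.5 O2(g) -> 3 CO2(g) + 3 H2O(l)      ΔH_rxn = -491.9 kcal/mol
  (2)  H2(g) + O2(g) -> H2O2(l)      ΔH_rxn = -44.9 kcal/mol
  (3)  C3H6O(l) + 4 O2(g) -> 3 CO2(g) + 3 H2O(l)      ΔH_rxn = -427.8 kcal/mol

(1) × 2: (2)·(-491.9) = -983.8 kcal/mol
(2) reversed: +44.9 kcal/mol
(3) reversed and × 2: (-2)·(-427.8) = +855.6 kcal/mol
ΔH_rxn = (-983.8) + (+44.9) + (+855.6) = -83.3 kcal/mol

ΔH_rxn = -83.3 kcal/mol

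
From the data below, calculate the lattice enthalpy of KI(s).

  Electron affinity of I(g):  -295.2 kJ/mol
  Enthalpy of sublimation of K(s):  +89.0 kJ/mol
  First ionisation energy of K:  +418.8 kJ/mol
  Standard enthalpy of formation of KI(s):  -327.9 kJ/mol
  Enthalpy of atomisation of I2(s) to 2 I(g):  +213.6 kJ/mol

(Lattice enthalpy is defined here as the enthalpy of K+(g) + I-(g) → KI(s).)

ΔHf° = 1·ΔHsub + 1·(ΣIE) + 1/2·D(I2) + 1·EA + U
-327.9 = 1·(+89.0) + 1·(+418.8) + 1/2·(+213.6) + 1·(-295.2) + U
U = -327.9 − (+319.4) = -647.3 kJ/mol

U = -647.3 kJ/mol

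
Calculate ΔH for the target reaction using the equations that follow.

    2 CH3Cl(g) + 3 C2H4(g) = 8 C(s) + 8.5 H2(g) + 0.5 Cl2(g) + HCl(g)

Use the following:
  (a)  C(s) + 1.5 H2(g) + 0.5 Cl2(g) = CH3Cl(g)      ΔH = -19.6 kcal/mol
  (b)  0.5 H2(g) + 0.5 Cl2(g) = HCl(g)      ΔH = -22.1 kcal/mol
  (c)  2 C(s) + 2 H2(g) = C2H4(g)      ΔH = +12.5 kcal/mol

(a) reversed and × 2: (-2)·(-19.6) = +39.2 kcal/mol
(b) as written: -22.1 kcal/mol
(c) reversed and × 3: (-3)·(+12.5) = -37.5 kcal/mol
ΔH = (+39.2) + (-22.1) + (-37.5) = -20.4 kcal/mol

ΔH = -20.4 kcal/mol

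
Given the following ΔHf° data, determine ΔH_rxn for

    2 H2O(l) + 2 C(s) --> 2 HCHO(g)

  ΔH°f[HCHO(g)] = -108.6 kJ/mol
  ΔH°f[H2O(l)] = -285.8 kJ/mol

ΔH_rxn = 354.4 kJ/mol

Products: 2·(-108.6) = -217.2
Reactants: 2·(-285.8) + 2·(+0.0) = -571.6
ΔH_rxn = (-217.2) − (-571.6) = 354.4 kJ/mol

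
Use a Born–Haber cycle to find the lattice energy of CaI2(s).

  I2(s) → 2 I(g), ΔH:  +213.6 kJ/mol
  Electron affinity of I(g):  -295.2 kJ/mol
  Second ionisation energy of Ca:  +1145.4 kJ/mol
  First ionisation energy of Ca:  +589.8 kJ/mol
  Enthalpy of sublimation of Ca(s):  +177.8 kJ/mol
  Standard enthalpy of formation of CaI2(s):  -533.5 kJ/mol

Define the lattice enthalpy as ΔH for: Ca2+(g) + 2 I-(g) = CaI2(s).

U = -2069.7 kJ/mol

ΔHf° = 1·ΔHsub + 1·(ΣIE) + 1·D(I2) + 2·EA + U
-533.5 = 1·(+177.8) + 1·(+1735.2) + 1·(+213.6) + 2·(-295.2) + U
U = -533.5 − (+1536.2) = -2069.7 kJ/mol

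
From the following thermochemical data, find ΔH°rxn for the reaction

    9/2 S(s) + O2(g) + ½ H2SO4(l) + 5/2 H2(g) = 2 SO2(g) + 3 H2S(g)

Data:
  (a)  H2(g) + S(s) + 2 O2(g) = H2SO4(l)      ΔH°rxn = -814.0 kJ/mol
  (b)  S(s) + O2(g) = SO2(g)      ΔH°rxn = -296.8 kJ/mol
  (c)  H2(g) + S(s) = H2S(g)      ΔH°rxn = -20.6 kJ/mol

(a) reversed and × 1/2 (H2SO4(l) must end up as a reactant; ×1/2 to match 1/2 H2SO4(l) in the target): (-1/2)·(-814.0) = +407.0 kJ/mol
(b) × 2 (×2 to match 2 SO2(g) in the target): (2)·(-296.8) = -593.6 kJ/mol
(c) × 3 (×3 to match 3 H2S(g) in the target): (3)·(-20.6) = -61.8 kJ/mol
Since enthalpy is a state function, ΔH°rxn = (+407.0) + (-593.6) + (-61.8) = -248.4 kJ/mol

ΔH°rxn = -248.4 kJ/mol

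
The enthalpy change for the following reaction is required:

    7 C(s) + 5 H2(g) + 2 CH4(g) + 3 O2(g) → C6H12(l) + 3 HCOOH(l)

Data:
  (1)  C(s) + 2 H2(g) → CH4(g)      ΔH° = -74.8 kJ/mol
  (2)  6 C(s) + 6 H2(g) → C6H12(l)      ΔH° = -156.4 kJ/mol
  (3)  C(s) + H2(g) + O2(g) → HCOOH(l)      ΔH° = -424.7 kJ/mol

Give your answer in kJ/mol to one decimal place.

(1) reversed and × 2 (reverse to put CH4(g) on the reactant side; scale by 2 for the 2 CH4(g)): (-2)·(-74.8) = +149.6 kJ/mol
(2) as written (C6H12(l) already on the product side): -156.4 kJ/mol
(3) × 3 (×3 to match 3 HCOOH(l) in the target): (3)·(-424.7) = -1274.1 kJ/mol
Since enthalpy is a state function, ΔH° = (-2)·(-74.8) + (1)·(-156.4) + (3)·(-424.7) = -1280.9 kJ/mol

ΔH° = -1280.9 kJ/mol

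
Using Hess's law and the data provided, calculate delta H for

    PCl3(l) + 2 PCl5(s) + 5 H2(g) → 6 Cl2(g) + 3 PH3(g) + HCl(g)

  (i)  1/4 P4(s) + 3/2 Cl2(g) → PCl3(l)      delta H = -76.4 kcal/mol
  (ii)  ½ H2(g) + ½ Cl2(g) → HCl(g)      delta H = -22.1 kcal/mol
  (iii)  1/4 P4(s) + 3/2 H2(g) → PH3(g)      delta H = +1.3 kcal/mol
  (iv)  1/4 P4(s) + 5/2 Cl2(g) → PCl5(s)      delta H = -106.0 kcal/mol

(i) reversed: +76.4 kcal/mol
(ii) as written: -22.1 kcal/mol
(iii) × 3: (3)·(+1.3) = +3.9 kcal/mol
(iv) reversed and × 2: (-2)·(-106.0) = +212.0 kcal/mol
Since enthalpy is a state function, delta H = (-1)·(-76.4) + (1)·(-22.1) + (3)·(+1.3) + (-2)·(-106.0) = 270.2 kcal/mol

delta H = 270.2 kcal/mol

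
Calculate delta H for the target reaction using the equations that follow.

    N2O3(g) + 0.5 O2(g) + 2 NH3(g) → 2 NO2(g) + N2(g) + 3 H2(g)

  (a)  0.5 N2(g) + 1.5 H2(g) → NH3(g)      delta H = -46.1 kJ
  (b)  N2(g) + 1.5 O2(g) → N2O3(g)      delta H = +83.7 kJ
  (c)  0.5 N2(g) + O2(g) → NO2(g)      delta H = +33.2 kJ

(a) reversed and × 2 (NH3(g) must end up as a reactant; ×2 to match 2 NH3(g) in the target): (-2)·(-46.1) = +92.2 kJ
(b) reversed (N2O3(g) must end up as a reactant): -83.7 kJ
(c) × 2 (×2 to match 2 NO2(g) in the target): (2)·(+33.2) = +66.4 kJ
delta H = (+92.2) + (-83.7) + (+66.4) = 74.9 kJ

delta H = 74.9 kJ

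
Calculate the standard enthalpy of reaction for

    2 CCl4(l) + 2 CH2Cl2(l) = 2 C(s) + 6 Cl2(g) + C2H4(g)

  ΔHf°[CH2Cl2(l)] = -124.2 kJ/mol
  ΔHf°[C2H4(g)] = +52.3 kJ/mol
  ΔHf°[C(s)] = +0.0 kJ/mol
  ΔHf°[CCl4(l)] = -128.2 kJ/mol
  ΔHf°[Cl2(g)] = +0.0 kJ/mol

ΔH°rxn = Σ nΔHf°(products) − Σ nΔHf°(reactants).
Products: 2·(+0.0) + 6·(+0.0) + 1·(+52.3) = +52.3
Reactants: 2·(-128.2) + 2·(-124.2) = -504.8
ΔHrxn = (+52.3) − (-504.8) = 557.1 kJ/mol

ΔHrxn = 557.1 kJ/mol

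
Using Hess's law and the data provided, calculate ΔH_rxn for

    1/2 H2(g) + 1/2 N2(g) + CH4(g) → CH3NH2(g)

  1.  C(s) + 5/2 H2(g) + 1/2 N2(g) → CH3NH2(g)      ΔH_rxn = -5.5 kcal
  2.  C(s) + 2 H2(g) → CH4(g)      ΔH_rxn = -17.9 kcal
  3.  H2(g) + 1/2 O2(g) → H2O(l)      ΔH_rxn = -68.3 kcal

eq. 1 as written (CH3NH2(g) already on the product side): -5.5 kcal
eq. 2 reversed (CH4(g) must end up as a reactant): +17.9 kcal
eq. 3: not needed (H2O(l) appears nowhere else).
ΔH_rxn = (1)·(-5.5) + (-1)·(-17.9) = 12.4 kcal

ΔH_rxn = 12.4 kcal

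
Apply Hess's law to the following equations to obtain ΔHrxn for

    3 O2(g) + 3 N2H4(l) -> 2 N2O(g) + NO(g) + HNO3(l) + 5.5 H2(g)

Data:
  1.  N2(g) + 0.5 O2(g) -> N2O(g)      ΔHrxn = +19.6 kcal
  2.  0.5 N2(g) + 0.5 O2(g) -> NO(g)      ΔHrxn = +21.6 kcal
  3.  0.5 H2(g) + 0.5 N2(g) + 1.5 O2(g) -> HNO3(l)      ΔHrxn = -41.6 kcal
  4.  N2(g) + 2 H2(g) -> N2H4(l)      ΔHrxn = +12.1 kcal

eq. 1 × 2: (2)·(+19.6) = +39.2 kcal
eq. 2 as written: +21.6 kcal
eq. 3 as written: -41.6 kcal
eq. 4 reversed and × 3: (-3)·(+12.1) = -36.3 kcal
ΔHrxn = (2)·(+19.6) + (1)·(+21.6) + (1)·(-41.6) + (-3)·(+12.1) = -17.1 kcal

ΔHrxn = -17.1 kcal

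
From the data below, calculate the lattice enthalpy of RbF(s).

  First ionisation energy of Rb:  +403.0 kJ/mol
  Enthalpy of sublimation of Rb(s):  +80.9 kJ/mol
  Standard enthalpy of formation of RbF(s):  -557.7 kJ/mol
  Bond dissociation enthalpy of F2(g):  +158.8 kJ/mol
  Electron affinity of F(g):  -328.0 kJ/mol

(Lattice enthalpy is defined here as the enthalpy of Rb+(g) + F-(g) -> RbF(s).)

ΔHf° = 1·ΔHsub + 1·(ΣIE) + 1/2·D(F2) + 1·EA + U
-557.7 = 1·(+80.9) + 1·(+403.0) + 1/2·(+158.8) + 1·(-328.0) + U
U = -557.7 − (+235.3) = -793.0 kJ/mol

U = -793.0 kJ/mol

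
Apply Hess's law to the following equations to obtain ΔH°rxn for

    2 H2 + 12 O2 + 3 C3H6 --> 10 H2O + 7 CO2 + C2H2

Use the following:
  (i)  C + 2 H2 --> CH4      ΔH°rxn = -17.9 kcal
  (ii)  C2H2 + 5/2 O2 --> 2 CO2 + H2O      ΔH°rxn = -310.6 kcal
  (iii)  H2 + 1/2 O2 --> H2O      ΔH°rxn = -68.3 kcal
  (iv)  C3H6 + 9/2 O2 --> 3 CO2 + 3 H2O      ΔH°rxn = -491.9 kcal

ΔH°rxn = -1301.7 kcal

(i): not needed (CH4 appears nowhere else).
(ii) reversed (reverse to put C2H2 on the product side): +310.6 kcal
(iii) × 2: (2)·(-68.3) = -136.6 kcal
(iv) × 3 (scale by 3 for the 3 C3H6): (3)·(-491.9) = -1475.7 kcal
Summing the manipulated equations, ΔH°rxn = (-1)·(-310.6) + (2)·(-68.3) + (3)·(-491.9) = -1301.7 kcal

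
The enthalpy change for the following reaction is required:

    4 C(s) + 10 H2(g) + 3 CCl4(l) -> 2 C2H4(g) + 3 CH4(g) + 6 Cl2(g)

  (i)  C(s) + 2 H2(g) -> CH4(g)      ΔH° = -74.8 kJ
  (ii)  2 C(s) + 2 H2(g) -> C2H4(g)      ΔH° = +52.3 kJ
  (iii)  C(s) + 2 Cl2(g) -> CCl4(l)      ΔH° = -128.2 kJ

ΔH° = 264.8 kJ

(i) × 3: (3)·(-74.8) = -224.4 kJ
(ii) × 2: (2)·(+52.3) = +104.6 kJ
(iii) reversed and × 3: (-3)·(-128.2) = +384.6 kJ
By Hess's law, ΔH° = (-224.4) + (+104.6) + (+384.6) = 264.8 kJ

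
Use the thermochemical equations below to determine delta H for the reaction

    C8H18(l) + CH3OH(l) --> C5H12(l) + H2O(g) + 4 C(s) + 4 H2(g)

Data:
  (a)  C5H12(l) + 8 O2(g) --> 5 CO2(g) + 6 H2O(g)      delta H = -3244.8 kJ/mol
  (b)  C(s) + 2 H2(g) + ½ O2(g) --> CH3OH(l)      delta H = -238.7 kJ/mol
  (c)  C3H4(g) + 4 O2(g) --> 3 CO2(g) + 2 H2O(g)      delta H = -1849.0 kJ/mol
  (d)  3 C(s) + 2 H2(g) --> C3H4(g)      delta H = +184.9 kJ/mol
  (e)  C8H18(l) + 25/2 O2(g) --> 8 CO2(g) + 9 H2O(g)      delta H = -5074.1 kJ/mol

delta H = 73.5 kJ/mol

(a) reversed: +3244.8 kJ/mol
(b) reversed: +238.7 kJ/mol
(c) reversed: +1849.0 kJ/mol
(d) reversed: -184.9 kJ/mol
(e) as written: -5074.1 kJ/mol
Since enthalpy is a state function, delta H = (-1)·(-3244.8) + (-1)·(-238.7) + (-1)·(-1849.0) + (-1)·(+184.9) + (1)·(-5074.1) = 73.5 kJ/mol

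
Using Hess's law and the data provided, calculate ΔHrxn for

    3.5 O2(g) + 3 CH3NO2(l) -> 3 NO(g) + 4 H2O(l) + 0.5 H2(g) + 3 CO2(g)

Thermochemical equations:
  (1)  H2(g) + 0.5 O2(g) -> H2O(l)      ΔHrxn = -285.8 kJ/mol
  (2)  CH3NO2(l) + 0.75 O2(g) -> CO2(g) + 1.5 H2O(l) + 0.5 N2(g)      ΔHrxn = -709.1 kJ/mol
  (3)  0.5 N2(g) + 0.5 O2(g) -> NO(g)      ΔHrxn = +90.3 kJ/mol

(1) reversed and × 1/2: (-1/2)·(-285.8) = +142.9 kJ/mol
(2) × 3: (3)·(-709.1) = -2127.3 kJ/mol
(3) × 3: (3)·(+90.3) = +270.9 kJ/mol
Since enthalpy is a state function, ΔHrxn = (+142.9) + (-2127.3) + (+270.9) = -1713.5 kJ/mol

ΔHrxn = -1713.5 kJ/mol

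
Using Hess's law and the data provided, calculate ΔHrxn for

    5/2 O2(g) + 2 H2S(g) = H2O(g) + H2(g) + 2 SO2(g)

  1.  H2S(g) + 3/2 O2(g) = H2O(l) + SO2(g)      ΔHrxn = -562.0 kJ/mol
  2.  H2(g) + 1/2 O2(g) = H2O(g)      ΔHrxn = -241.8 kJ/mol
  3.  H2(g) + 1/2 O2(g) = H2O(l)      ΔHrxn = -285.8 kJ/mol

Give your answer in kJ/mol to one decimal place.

ΔHrxn = -794.2 kJ/mol

eq. 1 × 2: (2)·(-562.0) = -1124.0 kJ/mol
eq. 2 as written: -241.8 kJ/mol
eq. 3 reversed and × 2: (-2)·(-285.8) = +571.6 kJ/mol
By Hess's law, ΔHrxn = (2)·(-562.0) + (1)·(-241.8) + (-2)·(-285.8) = -794.2 kJ/mol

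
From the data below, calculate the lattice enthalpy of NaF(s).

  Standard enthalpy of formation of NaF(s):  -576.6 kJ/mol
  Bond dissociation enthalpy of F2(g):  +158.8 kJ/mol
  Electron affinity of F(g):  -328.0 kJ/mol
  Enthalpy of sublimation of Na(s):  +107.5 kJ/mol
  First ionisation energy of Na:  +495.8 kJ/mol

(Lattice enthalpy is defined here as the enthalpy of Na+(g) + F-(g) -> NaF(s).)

U = -931.3 kJ/mol

ΔHf° = 1·ΔHsub + 1·(ΣIE) + 1/2·D(F2) + 1·EA + U
-576.6 = 1·(+107.5) + 1·(+495.8) + 1/2·(+158.8) + 1·(-328.0) + U
U = -576.6 − (+354.7) = -931.3 kJ/mol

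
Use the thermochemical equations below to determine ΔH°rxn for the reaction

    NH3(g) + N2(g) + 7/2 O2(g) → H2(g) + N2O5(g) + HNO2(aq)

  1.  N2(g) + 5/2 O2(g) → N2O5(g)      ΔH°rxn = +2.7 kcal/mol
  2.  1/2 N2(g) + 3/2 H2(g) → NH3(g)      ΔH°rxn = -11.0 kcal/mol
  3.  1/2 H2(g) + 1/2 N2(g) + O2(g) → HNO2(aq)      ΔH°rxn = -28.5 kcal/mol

ΔH°rxn = -14.8 kcal/mol

eq. 1 as written (N2O5(g) already on the product side): +2.7 kcal/mol
eq. 2 reversed (reverse to put NH3(g) on the reactant side): +11.0 kcal/mol
eq. 3 as written (HNO2(aq) already on the product side): -28.5 kcal/mol
Since enthalpy is a state function, ΔH°rxn = (+2.7) + (+11.0) + (-28.5) = -14.8 kcal/mol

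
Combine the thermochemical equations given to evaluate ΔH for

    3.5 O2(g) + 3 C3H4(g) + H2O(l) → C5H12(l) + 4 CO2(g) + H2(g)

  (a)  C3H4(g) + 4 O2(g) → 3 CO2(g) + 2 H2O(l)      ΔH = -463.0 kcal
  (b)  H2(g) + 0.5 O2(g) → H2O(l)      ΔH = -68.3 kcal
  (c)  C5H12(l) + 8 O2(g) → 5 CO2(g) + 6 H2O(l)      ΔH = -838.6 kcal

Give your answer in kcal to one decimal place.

ΔH = -482.1 kcal

(a) × 3 (scale by 3 for the 3 C3H4(g)): (3)·(-463.0) = -1389.0 kcal
(b) reversed (reverse to put H2(g) on the product side): +68.3 kcal
(c) reversed (reverse to put C5H12(l) on the product side): +838.6 kcal
Combining the equations, ΔH = (-1389.0) + (+68.3) + (+838.6) = -482.1 kcal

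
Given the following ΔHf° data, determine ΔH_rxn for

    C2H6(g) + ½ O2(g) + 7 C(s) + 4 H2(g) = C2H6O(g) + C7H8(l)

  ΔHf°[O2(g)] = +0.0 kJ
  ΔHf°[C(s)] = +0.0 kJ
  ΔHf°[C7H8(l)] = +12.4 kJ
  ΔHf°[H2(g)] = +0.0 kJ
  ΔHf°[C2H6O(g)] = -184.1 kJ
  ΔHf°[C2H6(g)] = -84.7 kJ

Products: 1·(-184.1) + 1·(+12.4) = -171.7
Reactants: 1·(-84.7) + 1/2·(+0.0) + 7·(+0.0) + 4·(+0.0) = -84.7
ΔH_rxn = (-171.7) − (-84.7) = -87.0 kJ

ΔH_rxn = -87.0 kJ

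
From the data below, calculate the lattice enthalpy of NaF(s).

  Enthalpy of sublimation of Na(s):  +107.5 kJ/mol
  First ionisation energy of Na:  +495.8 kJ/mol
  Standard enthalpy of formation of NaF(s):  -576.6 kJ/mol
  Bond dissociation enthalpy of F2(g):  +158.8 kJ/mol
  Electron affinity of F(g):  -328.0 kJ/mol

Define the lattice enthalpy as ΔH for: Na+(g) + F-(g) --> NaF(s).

ΔHf° = 1·ΔHsub + 1·(ΣIE) + 1/2·D(F2) + 1·EA + U
-576.6 = 1·(+107.5) + 1·(+495.8) + 1/2·(+158.8) + 1·(-328.0) + U
U = -576.6 − (+354.7) = -931.3 kJ/mol

U = -931.3 kJ/mol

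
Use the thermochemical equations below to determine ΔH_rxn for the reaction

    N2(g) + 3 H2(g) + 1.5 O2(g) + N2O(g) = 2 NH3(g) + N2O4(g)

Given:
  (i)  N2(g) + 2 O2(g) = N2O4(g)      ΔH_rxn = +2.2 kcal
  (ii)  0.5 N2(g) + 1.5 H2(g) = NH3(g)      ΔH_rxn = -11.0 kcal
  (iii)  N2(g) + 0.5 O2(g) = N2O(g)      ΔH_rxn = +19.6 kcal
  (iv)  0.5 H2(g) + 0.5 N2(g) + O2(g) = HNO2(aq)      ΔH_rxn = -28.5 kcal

(i) as written (N2O4(g) already on the product side): +2.2 kcal
(ii) × 2 (×2 to match 2 NH3(g) in the target): (2)·(-11.0) = -22.0 kcal
(iii) reversed (N2O(g) must end up as a reactant): -19.6 kcal
(iv): not needed (HNO2(aq) appears nowhere else).
Combining the equations, ΔH_rxn = (1)·(+2.2) + (2)·(-11.0) + (-1)·(+19.6) = -39.4 kcal

ΔH_rxn = -39.4 kcal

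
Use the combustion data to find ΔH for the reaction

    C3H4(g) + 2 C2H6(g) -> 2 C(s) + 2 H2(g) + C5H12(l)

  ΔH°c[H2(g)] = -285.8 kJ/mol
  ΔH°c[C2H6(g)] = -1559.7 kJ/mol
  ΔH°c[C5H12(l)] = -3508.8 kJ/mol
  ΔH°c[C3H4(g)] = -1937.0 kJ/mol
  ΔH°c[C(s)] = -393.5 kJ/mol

ΔH = -189.0 kJ/mol

With combustion enthalpies, reactants minus products:
= [1·(-1937.0) + 2·(-1559.7)] − [2·(-393.5) + 2·(-285.8) + 1·(-3508.8)]
= -189.0 kJ/mol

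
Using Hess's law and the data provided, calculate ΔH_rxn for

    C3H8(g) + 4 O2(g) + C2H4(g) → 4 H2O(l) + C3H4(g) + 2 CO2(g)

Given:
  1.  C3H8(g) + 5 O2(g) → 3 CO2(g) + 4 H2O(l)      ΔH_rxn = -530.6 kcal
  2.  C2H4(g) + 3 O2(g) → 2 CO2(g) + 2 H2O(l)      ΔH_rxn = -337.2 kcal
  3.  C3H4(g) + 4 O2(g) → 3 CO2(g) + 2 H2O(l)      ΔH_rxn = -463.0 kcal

ΔH_rxn = -404.8 kcal

eq. 1 as written: -530.6 kcal
eq. 2 as written: -337.2 kcal
eq. 3 reversed: +463.0 kcal
By Hess's law, ΔH_rxn = (-530.6) + (-337.2) + (+463.0) = -404.8 kcal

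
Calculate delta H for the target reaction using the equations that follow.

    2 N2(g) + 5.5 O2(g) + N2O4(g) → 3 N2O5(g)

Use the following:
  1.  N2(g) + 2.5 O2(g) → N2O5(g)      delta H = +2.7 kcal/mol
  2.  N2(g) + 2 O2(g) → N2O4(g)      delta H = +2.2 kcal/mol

delta H = 5.9 kcal/mol

eq. 1 × 3 (×3 to match 3 N2O5(g) in the target): (3)·(+2.7) = +8.1 kcal/mol
eq. 2 reversed (N2O4(g) must end up as a reactant): -2.2 kcal/mol
By Hess's law, delta H = (+8.1) + (-2.2) = 5.9 kcal/mol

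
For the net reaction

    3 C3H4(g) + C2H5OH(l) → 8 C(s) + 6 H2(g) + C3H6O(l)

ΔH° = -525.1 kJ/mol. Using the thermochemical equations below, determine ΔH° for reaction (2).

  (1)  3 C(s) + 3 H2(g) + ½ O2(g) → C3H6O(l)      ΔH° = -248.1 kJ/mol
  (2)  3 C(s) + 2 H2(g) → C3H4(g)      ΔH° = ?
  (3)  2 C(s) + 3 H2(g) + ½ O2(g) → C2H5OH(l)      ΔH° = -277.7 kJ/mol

(1) as written (C3H6O(l) already on the product side): -248.1 kJ/mol
(2) reversed and × 3 (reverse to put C3H4(g) on the reactant side; scale by 3 for the 3 C3H4(g)): contributes −3·x
(3) reversed (C2H5OH(l) must end up as a reactant): +277.7 kJ/mol
-525.1 = (-248.1) + (+277.7) − 3·x
x = (-525.1 − (+29.6)) / (-3) = 184.9 kJ/mol

ΔH° = 184.9 kJ/mol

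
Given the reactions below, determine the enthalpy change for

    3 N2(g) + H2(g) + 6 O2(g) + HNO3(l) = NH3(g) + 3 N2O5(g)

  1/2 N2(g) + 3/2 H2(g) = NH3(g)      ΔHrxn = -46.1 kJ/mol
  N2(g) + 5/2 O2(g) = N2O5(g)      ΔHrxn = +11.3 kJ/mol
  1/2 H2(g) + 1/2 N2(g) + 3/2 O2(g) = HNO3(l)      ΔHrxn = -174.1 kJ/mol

equation 1 as written (NH3(g) already on the product side): -46.1 kJ/mol
equation 2 × 3 (scale by 3 for the 3 N2O5(g)): (3)·(+11.3) = +33.9 kJ/mol
equation 3 reversed (HNO3(l) must end up as a reactant): +174.1 kJ/mol
ΔHrxn = (-46.1) + (+33.9) + (+174.1) = 161.9 kJ/mol

ΔHrxn = 161.9 kJ/mol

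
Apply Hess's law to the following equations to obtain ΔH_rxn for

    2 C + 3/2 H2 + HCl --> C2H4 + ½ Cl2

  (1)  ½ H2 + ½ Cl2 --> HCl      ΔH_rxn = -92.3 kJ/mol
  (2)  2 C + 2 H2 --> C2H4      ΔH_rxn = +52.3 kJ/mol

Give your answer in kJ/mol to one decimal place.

ΔH_rxn = 144.6 kJ/mol

(1) reversed: +92.3 kJ/mol
(2) as written: +52.3 kJ/mol
Combining the equations, ΔH_rxn = (-1)·(-92.3) + (1)·(+52.3) = 144.6 kJ/mol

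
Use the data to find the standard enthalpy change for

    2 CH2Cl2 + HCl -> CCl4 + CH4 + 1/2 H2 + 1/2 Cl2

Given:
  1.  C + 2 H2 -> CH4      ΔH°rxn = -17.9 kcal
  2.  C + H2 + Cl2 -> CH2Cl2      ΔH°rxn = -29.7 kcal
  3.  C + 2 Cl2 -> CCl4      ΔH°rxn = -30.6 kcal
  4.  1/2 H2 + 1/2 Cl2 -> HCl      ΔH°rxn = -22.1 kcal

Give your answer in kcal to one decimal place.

ΔH°rxn = 33.0 kcal

eq. 1 as written: -17.9 kcal
eq. 2 reversed and × 2: (-2)·(-29.7) = +59.4 kcal
eq. 3 as written: -30.6 kcal
eq. 4 reversed: +22.1 kcal
Since enthalpy is a state function, ΔH°rxn = (1)·(-17.9) + (-2)·(-29.7) + (1)·(-30.6) + (-1)·(-22.1) = 33.0 kcal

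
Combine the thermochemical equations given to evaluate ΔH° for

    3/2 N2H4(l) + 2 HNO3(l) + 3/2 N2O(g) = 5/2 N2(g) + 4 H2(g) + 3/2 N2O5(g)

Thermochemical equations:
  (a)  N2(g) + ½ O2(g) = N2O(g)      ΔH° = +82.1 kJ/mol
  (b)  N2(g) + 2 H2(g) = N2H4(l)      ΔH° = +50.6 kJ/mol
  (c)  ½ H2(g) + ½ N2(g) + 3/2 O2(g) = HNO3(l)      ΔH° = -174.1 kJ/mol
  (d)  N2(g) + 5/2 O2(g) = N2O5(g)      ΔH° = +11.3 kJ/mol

(a) reversed and × 3/2 (N2O(g) must end up as a reactant; scale by 3/2 for the 3/2 N2O(g)): (-3/2)·(+82.1) = -123.15 kJ/mol
(b) reversed and × 3/2 (reverse to put N2H4(l) on the reactant side; ×3/2 to match 3/2 N2H4(l) in the target): (-3/2)·(+50.6) = -75.9 kJ/mol
(c) reversed and × 2 (HNO3(l) must end up as a reactant; ×2 to match 2 HNO3(l) in the target): (-2)·(-174.1) = +348.2 kJ/mol
(d) × 3/2 (×3/2 to match 3/2 N2O5(g) in the target): (3/2)·(+11.3) = +16.95 kJ/mol
Summing the manipulated equations, ΔH° = (-3/2)·(+82.1) + (-3/2)·(+50.6) + (-2)·(-174.1) + (3/2)·(+11.3) = 166.1 kJ/mol

ΔH° = 166.1 kJ/mol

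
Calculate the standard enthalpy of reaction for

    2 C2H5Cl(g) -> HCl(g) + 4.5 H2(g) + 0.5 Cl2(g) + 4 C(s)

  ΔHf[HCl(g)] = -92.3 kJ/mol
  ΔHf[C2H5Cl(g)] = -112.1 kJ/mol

ΔH° = 131.9 kJ/mol

ΔH°rxn = Σ nΔHf°(products) − Σ nΔHf°(reactants).
Products: 1·(-92.3) + 9/2·(+0.0) + 1/2·(+0.0) + 4·(+0.0) = -92.3
Reactants: 2·(-112.1) = -224.2
ΔH° = (-92.3) − (-224.2) = 131.9 kJ/mol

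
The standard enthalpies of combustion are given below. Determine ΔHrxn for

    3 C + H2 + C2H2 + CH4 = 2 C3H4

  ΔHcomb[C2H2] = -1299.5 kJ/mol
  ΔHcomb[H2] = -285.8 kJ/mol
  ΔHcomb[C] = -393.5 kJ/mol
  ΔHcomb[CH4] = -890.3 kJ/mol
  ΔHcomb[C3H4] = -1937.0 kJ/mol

Using ΔH = Σ nΔHc°(reactants) − Σ nΔHc°(products):
= [3·(-393.5) + 1·(-285.8) + 1·(-1299.5) + 1·(-890.3)] − [2·(-1937.0)]
= 217.9 kJ/mol

ΔHrxn = 217.9 kJ/mol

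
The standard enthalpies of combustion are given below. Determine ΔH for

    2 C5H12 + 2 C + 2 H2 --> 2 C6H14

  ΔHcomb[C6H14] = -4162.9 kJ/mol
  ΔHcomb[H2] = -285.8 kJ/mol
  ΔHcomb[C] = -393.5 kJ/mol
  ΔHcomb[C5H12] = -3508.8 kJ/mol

ΔH = -50.4 kJ/mol

Using ΔH = Σ nΔHc°(reactants) − Σ nΔHc°(products):
= [2·(-3508.8) + 2·(-393.5) + 2·(-285.8)] − [2·(-4162.9)]
= -50.4 kJ/mol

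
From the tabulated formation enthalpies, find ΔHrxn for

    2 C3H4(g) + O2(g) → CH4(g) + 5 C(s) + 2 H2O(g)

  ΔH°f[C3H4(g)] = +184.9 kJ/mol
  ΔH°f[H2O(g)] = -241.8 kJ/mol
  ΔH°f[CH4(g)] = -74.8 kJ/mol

ΔHrxn = -928.2 kJ/mol

Products: 1·(-74.8) + 5·(+0.0) + 2·(-241.8) = -558.4
Reactants: 2·(+184.9) + 1·(+0.0) = +369.8
ΔHrxn = (-558.4) − (+369.8) = -928.2 kJ/mol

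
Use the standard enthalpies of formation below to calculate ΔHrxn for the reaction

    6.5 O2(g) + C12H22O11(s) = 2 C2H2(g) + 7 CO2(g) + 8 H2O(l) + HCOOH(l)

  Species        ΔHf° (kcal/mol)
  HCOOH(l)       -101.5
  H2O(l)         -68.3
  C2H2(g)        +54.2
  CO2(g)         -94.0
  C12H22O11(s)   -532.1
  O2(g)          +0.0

ΔHrxn = -665.4 kcal/mol

Products: 2·(+54.2) + 7·(-94.0) + 8·(-68.3) + 1·(-101.5) = -1197.5
Reactants: 13/2·(+0.0) + 1·(-532.1) = -532.1
ΔHrxn = (-1197.5) − (-532.1) = -665.4 kcal/mol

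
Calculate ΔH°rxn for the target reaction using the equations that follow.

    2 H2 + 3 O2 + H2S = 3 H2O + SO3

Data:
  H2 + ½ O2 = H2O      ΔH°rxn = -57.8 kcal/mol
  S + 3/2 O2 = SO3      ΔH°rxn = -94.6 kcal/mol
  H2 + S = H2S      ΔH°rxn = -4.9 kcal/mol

ΔH°rxn = -263.1 kcal/mol

equation 1 × 3 (×3 to match 3 H2O in the target): (3)·(-57.8) = -173.4 kcal/mol
equation 2 as written (SO3 already on the product side): -94.6 kcal/mol
equation 3 reversed (reverse to put H2S on the reactant side): +4.9 kcal/mol
Summing the manipulated equations, ΔH°rxn = (-173.4) + (-94.6) + (+4.9) = -263.1 kcal/mol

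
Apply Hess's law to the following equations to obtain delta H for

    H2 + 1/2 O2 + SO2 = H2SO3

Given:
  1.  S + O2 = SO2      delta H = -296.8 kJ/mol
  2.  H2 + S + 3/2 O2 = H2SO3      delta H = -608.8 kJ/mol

eq. 1 reversed: +296.8 kJ/mol
eq. 2 as written: -608.8 kJ/mol
Combining the equations, delta H = (+296.8) + (-608.8) = -312.0 kJ/mol

delta H = -312.0 kJ/mol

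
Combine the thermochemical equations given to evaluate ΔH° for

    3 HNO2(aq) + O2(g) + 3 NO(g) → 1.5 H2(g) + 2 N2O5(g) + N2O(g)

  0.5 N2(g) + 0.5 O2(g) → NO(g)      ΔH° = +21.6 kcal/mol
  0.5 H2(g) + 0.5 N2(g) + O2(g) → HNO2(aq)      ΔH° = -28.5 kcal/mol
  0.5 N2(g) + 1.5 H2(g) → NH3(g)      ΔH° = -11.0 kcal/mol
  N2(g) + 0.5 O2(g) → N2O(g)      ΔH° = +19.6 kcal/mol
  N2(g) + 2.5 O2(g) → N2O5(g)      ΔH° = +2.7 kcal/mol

ΔH° = 45.7 kcal/mol

equation 1 reversed and × 3: (-3)·(+21.6) = -64.8 kcal/mol
equation 2 reversed and × 3: (-3)·(-28.5) = +85.5 kcal/mol
equation 3: not needed.
equation 4 as written: +19.6 kcal/mol
equation 5 × 2: (2)·(+2.7) = +5.4 kcal/mol
Combining the equations, ΔH° = (-64.8) + (+85.5) + (+19.6) + (+5.4) = 45.7 kcal/mol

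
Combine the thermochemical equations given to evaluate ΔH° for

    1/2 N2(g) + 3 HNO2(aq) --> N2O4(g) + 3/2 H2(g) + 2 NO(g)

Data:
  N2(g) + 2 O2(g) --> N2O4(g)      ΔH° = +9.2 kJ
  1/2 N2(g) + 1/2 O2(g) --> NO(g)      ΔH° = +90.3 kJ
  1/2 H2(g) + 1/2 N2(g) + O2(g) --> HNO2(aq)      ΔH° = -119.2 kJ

equation 1 as written (N2O4(g) already on the product side): +9.2 kJ
equation 2 × 2 (×2 to match 2 NO(g) in the target): (2)·(+90.3) = +180.6 kJ
equation 3 reversed and × 3 (reverse to put HNO2(aq) on the reactant side; scale by 3 for the 3 HNO2(aq)): (-3)·(-119.2) = +357.6 kJ
Summing the manipulated equations, ΔH° = (1)·(+9.2) + (2)·(+90.3) + (-3)·(-119.2) = 547.4 kJ

ΔH° = 547.4 kJ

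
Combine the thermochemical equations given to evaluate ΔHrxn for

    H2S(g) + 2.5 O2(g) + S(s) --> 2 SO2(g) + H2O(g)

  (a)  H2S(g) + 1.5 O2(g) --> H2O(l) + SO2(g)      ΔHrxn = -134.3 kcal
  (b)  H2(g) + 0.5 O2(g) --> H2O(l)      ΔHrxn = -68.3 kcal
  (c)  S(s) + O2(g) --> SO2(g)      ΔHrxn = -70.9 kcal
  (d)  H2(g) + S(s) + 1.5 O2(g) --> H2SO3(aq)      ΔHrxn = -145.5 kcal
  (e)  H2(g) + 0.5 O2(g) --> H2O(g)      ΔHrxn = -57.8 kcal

ΔHrxn = -194.7 kcal

(a) as written: -134.3 kcal
(b) reversed: +68.3 kcal
(c) as written: -70.9 kcal
(d): not needed.
(e) as written: -57.8 kcal
ΔHrxn = (-134.3) + (+68.3) + (-70.9) + (-57.8) = -194.7 kcal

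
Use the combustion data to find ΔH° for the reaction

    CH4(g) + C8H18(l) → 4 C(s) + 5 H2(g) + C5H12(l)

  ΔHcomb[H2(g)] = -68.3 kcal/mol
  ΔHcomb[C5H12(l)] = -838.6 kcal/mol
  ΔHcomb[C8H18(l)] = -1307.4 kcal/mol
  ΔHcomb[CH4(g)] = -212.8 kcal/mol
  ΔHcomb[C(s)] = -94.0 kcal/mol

Using ΔH = Σ nΔHc°(reactants) − Σ nΔHc°(products):
= [1·(-212.8) + 1·(-1307.4)] − [4·(-94.0) + 5·(-68.3) + 1·(-838.6)]
= 35.9 kcal/mol

ΔH° = 35.9 kcal/mol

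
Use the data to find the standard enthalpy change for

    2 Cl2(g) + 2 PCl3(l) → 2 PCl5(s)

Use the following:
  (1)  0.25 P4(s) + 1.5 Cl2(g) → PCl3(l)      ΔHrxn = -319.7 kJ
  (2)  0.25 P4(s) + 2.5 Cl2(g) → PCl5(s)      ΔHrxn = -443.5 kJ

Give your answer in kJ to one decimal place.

ΔHrxn = -247.6 kJ

(1) reversed and × 2: (-2)·(-319.7) = +639.4 kJ
(2) × 2: (2)·(-443.5) = -887.0 kJ
Since enthalpy is a state function, ΔHrxn = (-2)·(-319.7) + (2)·(-443.5) = -247.6 kJ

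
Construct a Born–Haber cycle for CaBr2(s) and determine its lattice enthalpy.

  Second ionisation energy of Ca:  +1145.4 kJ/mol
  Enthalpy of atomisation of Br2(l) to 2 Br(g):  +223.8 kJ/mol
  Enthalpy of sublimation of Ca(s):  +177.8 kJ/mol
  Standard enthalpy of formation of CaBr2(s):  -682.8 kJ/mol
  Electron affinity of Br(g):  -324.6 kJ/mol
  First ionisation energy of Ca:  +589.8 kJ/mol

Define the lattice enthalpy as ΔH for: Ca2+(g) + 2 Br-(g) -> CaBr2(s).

U = -2170.4 kJ/mol

ΔHf° = 1·ΔHsub + 1·(ΣIE) + 1·D(Br2) + 2·EA + U
-682.8 = 1·(+177.8) + 1·(+1735.2) + 1·(+223.8) + 2·(-324.6) + U
U = -682.8 − (+1487.6) = -2170.4 kJ/mol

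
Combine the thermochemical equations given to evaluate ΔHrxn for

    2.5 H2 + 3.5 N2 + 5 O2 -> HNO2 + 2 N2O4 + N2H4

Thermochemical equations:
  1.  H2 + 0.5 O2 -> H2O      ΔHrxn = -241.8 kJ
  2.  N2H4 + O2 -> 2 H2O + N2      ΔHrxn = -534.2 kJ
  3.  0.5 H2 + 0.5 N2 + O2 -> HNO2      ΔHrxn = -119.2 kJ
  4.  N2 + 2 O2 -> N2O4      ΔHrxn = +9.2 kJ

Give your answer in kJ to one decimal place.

ΔHrxn = -50.2 kJ

eq. 1 × 2: (2)·(-241.8) = -483.6 kJ
eq. 2 reversed (reverse to put N2H4 on the product side): +534.2 kJ
eq. 3 as written (HNO2 already on the product side): -119.2 kJ
eq. 4 × 2 (scale by 2 for the 2 N2O4): (2)·(+9.2) = +18.4 kJ
ΔHrxn = (-483.6) + (+534.2) + (-119.2) + (+18.4) = -50.2 kJ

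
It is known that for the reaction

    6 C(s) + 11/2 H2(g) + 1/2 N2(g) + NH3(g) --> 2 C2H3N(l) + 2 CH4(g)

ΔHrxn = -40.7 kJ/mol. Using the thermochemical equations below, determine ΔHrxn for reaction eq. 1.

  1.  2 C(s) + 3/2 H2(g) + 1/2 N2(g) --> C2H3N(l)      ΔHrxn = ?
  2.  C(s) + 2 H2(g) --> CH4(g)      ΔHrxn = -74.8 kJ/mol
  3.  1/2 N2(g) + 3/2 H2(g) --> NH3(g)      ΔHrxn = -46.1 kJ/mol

eq. 1 × 2: contributes 2·x
eq. 2 × 2: (2)·(-74.8) = -149.6 kJ/mol
eq. 3 reversed: +46.1 kJ/mol
-40.7 = (-149.6) + (+46.1) + 2·x
x = (-40.7 − (-103.5)) / (2) = 31.4 kJ/mol

ΔHrxn = 31.4 kJ/mol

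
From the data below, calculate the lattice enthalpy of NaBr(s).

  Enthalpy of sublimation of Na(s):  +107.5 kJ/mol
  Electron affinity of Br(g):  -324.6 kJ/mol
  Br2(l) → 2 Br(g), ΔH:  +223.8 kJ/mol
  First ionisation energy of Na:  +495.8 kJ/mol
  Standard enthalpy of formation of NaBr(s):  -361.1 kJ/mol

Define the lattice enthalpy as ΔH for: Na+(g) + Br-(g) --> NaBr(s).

U = -751.7 kJ/mol

ΔHf° = 1·ΔHsub + 1·(ΣIE) + 1/2·D(Br2) + 1·EA + U
-361.1 = 1·(+107.5) + 1·(+495.8) + 1/2·(+223.8) + 1·(-324.6) + U
U = -361.1 − (+390.6) = -751.7 kJ/mol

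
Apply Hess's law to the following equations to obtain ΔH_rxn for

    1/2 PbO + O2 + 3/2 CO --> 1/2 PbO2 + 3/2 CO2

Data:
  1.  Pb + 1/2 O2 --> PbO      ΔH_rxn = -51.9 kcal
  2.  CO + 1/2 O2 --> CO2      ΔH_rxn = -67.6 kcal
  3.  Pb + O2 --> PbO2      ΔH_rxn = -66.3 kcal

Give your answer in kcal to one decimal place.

eq. 1 reversed and × 1/2 (reverse to put PbO on the reactant side; scale by 1/2 for the 1/2 PbO): (-1/2)·(-51.9) = +25.95 kcal
eq. 2 × 3/2 (scale by 3/2 for the 3/2 CO): (3/2)·(-67.6) = -101.4 kcal
eq. 3 × 1/2 (scale by 1/2 for the 1/2 PbO2): (1/2)·(-66.3) = -33.15 kcal
ΔH_rxn = (-1/2)·(-51.9) + (3/2)·(-67.6) + (1/2)·(-66.3) = -108.6 kcal

ΔH_rxn = -108.6 kcal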